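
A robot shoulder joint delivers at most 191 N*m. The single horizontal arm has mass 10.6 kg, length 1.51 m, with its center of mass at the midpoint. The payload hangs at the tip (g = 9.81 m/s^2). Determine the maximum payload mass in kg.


tau_arm = m_arm*g*(L/2) = 10.6*9.81*1.51/2 = 78.5094 N*m
tau_payload = tau_max - tau_arm = 191 - 78.5094 = 112.4906
m_payload = tau_payload / (g*L) = 112.4906 / (9.81*1.51) = 7.5940

7.5940 kg


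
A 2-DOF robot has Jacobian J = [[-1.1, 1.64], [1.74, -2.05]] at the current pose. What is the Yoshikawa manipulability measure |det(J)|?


det(J) = -1.1*-2.05 - (1.64)*(1.74) = -0.5986
|det(J)| = 0.5986

0.5986


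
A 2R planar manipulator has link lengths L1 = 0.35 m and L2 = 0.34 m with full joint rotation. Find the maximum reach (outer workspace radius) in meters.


r_max = L1 + L2 = 0.35 + 0.34 = 0.6900

0.6900 m


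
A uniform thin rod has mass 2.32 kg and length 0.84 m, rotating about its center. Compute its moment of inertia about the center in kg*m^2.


I = (1/12)*m*L^2 = (1/12)*2.32*0.84^2 = 0.1364

0.1364 kg*m^2


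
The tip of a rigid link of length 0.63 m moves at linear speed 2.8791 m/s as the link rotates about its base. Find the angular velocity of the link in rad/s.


omega = v / L = 2.8791 / 0.63 = 4.5700

4.5700 rad/s


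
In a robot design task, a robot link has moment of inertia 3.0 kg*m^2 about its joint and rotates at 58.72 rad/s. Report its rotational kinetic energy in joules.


KE = (1/2)*I*omega^2 = 0.5*3.0*58.72^2 = 5172.0576

5172.0576 J


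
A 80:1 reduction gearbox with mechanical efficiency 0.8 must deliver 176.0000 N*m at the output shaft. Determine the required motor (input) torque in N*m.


tau_in = tau_out / (N * eta) = 176.0000 / (80 * 0.8) = 2.7500

2.7500 N*m


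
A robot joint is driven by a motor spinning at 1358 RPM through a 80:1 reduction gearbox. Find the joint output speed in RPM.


omega_joint = omega_motor / N = 1358 / 80 = 16.9750

16.9750 RPM


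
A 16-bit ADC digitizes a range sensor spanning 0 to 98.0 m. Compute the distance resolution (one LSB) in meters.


res = range / 2^n = 98.0/2^16 = 98.0/65536 = 0.0015

0.0015 m


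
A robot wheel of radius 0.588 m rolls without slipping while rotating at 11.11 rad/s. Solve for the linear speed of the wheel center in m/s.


v = omega * r = 11.11 * 0.588 = 6.5327

6.5327 m/s


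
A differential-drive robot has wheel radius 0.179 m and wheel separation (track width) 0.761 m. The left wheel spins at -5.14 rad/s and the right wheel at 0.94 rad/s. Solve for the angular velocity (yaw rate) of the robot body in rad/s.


omega = r*(wR - wL)/L = 0.179*(0.94 - (-5.14))/0.761 = 1.4301

1.4301 rad/s


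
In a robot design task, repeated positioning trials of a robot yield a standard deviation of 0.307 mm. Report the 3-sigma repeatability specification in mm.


repeatability = 3*sigma = 3*0.307 = 0.9210

0.9210 mm


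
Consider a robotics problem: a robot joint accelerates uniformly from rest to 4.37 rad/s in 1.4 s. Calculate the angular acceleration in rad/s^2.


alpha = delta_omega / t = 4.37 / 1.4 = 3.1214

3.1214 rad/s^2


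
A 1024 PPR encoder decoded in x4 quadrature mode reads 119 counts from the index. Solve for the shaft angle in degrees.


angle = counts * 360 / (PPR*4) = 119 * 360 / 4096 = 10.4590

10.4590 degrees


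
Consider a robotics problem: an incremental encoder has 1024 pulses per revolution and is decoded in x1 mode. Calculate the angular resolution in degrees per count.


resolution = 360 / (PPR * 1) = 360 / 1024 = 0.3516

0.3516 degrees


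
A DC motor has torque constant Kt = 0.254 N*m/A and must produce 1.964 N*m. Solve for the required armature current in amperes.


I = tau / Kt = 1.964/0.254 = 7.7323

7.7323 A


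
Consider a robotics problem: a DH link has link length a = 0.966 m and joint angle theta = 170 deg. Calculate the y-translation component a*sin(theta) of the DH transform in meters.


a*sin(theta) = 0.966*sin(170 deg) = 0.1677

0.1677 m


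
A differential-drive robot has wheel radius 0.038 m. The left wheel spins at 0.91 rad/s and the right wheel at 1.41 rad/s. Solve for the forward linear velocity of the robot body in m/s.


v = r*(wR + wL)/2 = 0.038*(1.41 + 0.91)/2 = 0.0441

0.0441 m/s


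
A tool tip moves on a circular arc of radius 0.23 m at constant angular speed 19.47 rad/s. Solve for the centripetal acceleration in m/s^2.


a_c = omega^2 * r = 19.47^2 * 0.23 = 87.1886

87.1886 m/s^2


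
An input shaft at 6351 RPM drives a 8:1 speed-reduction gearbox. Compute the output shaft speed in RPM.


omega_out = omega_in / N = 6351 / 8 = 793.8750

793.8750 RPM


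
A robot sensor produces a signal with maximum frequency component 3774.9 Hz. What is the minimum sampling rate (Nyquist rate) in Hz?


f_s,min = 2*f_max = 2*3774.9 = 7549.8000

7549.8000 Hz


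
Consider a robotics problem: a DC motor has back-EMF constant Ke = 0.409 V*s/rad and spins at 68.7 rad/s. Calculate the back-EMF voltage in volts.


V_emf = Ke * omega = 0.409*68.7 = 28.0983

28.0983 V


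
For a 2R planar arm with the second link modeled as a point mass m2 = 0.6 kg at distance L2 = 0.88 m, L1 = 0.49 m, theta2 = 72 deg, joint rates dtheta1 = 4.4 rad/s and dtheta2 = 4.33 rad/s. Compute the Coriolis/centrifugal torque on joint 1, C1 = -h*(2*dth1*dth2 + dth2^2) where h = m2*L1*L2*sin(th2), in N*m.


h = m2*L1*L2*sin(th2) = 0.6*0.49*0.88*sin(72 deg) = 0.246057
C1 = -h*(2*4.4*4.33 + 4.33^2) = -0.246057*56.8529 = -13.9891

-13.9891 N*m


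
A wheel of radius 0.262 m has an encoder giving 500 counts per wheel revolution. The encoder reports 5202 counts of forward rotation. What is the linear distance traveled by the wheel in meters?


revs = 5202/500 = 10.404000
d = revs * 2*pi*r = 10.404000 * 2*pi*0.262 = 17.1270

17.1270 m


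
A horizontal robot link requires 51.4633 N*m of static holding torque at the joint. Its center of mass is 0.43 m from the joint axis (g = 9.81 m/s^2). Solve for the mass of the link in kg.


m = tau / (g*L) = 51.4633 / (9.81 * 0.43) = 12.2000

12.2000 kg


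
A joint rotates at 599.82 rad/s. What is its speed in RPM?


RPM = 599.82 * 60/(2*pi) = 5727.8591

5727.8591 RPM


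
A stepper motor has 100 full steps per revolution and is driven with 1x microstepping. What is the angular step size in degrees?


step = 360/(100*1) = 360/100 = 3.6000

3.6000 degrees


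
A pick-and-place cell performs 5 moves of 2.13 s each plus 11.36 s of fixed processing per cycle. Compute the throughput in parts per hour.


T_cycle = 5*2.13 + 11.36 = 22.0100 s
rate = 3600/T = 163.5620

163.5620 parts/hour


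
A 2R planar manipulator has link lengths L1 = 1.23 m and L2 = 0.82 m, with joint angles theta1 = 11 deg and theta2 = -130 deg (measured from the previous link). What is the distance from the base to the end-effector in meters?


x = L1*cos(th1) + L2*cos(th1+th2) = 0.809858
y = L1*sin(th1) + L2*sin(th1+th2) = -0.482493
d = sqrt(x^2 + y^2) = sqrt(0.655870 + 0.232799) = 0.9427

0.9427 m


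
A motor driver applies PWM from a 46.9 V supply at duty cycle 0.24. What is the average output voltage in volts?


V_avg = V_supply * D = 46.9*0.24 = 11.2560

11.2560 V


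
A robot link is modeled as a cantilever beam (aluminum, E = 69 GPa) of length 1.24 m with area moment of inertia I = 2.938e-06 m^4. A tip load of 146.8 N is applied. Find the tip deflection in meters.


delta = F*L^3/(3*E*I) = 146.8*1.24^3/(3*6.900e+10*2.938e-06)
      = 279.8924032/608166 = 4.6022e-04

4.6022e-04 m


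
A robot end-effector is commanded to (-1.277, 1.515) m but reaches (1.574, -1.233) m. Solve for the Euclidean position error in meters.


dx = 1.574 - (-1.277) = 2.8510, dy = -1.233 - (1.515) = -2.7480
err = sqrt(8.128201 + 7.551504) = 3.9598

3.9598 m


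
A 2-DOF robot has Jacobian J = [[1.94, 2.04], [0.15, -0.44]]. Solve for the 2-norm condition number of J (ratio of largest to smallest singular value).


JJ^T eigenvalues: trace(JJ^T) = 8.1413, det(JJ^T) = det(J)^2 = 1.34467216
s_max^2 = (8.1413 + sqrt(60.90207705))/2 = 7.97263914
s_min^2 = (8.1413 - sqrt(60.90207705))/2 = 0.16866086
kappa = s_max/s_min = sqrt(7.97263914/0.16866086) = 6.8753

6.8753


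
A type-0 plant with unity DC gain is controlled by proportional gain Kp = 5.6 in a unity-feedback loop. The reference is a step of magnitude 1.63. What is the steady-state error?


e_ss = R/(1 + Kp) = 1.63/(1 + 5.6) = 1.63/6.6000 = 0.2470

0.2470


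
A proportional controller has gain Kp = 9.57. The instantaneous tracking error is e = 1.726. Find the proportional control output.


u_P = Kp * e = 9.57 * 1.726 = 16.5178

16.5178


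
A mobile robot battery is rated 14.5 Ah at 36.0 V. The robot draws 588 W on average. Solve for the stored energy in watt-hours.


E = capacity * V = 14.5*36.0 = 522.0000

522.0000 Wh


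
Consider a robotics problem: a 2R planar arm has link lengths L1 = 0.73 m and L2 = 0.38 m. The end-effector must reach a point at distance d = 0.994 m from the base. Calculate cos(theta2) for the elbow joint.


cos(th2) = (d^2 - L1^2 - L2^2)/(2*L1*L2) = (0.994^2 - 0.73^2 - 0.38^2)/(2*0.73*0.38) = 0.5601

0.5601


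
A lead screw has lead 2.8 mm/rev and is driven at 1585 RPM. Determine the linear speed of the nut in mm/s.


v = lead * (RPM/60) = 2.8*1585/60 = 73.9667

73.9667 mm/s


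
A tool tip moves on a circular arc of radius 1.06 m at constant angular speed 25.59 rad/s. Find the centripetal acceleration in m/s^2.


a_c = omega^2 * r = 25.59^2 * 1.06 = 694.1390

694.1390 m/s^2


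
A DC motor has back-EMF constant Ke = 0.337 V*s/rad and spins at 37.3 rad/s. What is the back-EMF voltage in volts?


V_emf = Ke * omega = 0.337*37.3 = 12.5701

12.5701 V


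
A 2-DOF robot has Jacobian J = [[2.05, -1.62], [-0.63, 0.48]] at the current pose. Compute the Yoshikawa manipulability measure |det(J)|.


det(J) = 2.05*0.48 - (-1.62)*(-0.63) = -0.0366
|det(J)| = 0.0366

0.0366


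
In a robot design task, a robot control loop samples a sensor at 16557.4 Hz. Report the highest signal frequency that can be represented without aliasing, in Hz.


f_max = f_s/2 = 16557.4/2 = 8278.7000

8278.7000 Hz


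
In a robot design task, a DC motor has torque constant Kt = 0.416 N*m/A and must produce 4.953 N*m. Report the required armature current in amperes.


I = tau / Kt = 4.953/0.416 = 11.9063

11.9063 A


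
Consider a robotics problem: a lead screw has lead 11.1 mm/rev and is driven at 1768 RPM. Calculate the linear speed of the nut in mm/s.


v = lead * (RPM/60) = 11.1*1768/60 = 327.0800

327.0800 mm/s


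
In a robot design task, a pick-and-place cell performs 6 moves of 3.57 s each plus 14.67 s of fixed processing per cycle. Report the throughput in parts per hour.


T_cycle = 6*3.57 + 14.67 = 36.0900 s
rate = 3600/T = 99.7506

99.7506 parts/hour


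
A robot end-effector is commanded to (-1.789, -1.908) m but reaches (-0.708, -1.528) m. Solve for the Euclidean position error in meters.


dx = -0.708 - (-1.789) = 1.0810, dy = -1.528 - (-1.908) = 0.3800
err = sqrt(1.168561 + 0.144400) = 1.1458

1.1458 m


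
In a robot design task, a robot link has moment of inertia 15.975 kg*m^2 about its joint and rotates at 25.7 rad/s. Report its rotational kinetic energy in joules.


KE = (1/2)*I*omega^2 = 0.5*15.975*25.7^2 = 5275.6639

5275.6639 J


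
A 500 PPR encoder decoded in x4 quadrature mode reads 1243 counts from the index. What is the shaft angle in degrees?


angle = counts * 360 / (PPR*4) = 1243 * 360 / 2000 = 223.7400

223.7400 degrees


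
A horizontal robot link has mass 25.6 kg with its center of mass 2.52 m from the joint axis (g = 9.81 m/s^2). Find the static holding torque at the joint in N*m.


tau = m*g*L = 25.6 * 9.81 * 2.52 = 632.8627

632.8627 N*m


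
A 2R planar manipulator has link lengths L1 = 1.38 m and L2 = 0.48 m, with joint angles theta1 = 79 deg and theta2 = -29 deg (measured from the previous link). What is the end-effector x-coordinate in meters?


x = L1*cos(th1) + L2*cos(th1+th2) = 1.38*cos(79 deg) + 0.48*cos(50 deg) = 0.5719

0.5719 m


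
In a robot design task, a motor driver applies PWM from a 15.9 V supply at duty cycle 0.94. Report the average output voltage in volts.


V_avg = V_supply * D = 15.9*0.94 = 14.9460

14.9460 V


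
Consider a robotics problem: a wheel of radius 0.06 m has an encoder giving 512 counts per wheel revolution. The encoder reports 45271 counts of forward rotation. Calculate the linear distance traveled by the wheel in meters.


revs = 45271/512 = 88.419922
d = revs * 2*pi*r = 88.419922 * 2*pi*0.06 = 33.3335

33.3335 m


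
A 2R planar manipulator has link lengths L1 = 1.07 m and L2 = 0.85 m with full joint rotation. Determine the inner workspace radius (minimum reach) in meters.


r_min = |L1 - L2| = |1.07 - 0.85| = 0.2200

0.2200 m


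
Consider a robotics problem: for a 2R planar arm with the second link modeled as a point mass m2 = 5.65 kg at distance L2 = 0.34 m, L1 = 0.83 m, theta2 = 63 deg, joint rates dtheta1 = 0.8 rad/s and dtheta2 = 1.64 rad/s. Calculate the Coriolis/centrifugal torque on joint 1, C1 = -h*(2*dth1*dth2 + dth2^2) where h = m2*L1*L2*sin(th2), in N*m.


h = m2*L1*L2*sin(th2) = 5.65*0.83*0.34*sin(63 deg) = 1.420648
C1 = -h*(2*0.8*1.64 + 1.64^2) = -1.420648*5.3136 = -7.5488

-7.5488 N*m


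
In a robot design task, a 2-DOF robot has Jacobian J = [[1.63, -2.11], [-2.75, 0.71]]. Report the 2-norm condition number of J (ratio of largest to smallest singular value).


JJ^T eigenvalues: trace(JJ^T) = 15.1756, det(JJ^T) = det(J)^2 = 21.57788304
s_max^2 = (15.1756 + sqrt(143.98730320))/2 = 13.58753548
s_min^2 = (15.1756 - sqrt(143.98730320))/2 = 1.58806452
kappa = s_max/s_min = sqrt(13.58753548/1.58806452) = 2.9251

2.9251


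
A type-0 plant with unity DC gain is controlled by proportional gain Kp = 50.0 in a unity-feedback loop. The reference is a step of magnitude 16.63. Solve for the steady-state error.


e_ss = R/(1 + Kp) = 16.63/(1 + 50.0) = 16.63/51.0000 = 0.3261

0.3261


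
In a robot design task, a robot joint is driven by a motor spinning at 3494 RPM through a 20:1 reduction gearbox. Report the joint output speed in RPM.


omega_joint = omega_motor / N = 3494 / 20 = 174.7000

174.7000 RPM


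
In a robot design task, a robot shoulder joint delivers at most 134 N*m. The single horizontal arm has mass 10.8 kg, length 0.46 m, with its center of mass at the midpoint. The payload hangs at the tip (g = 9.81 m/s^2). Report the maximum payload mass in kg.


tau_arm = m_arm*g*(L/2) = 10.8*9.81*0.46/2 = 24.3680 N*m
tau_payload = tau_max - tau_arm = 134 - 24.3680 = 109.6320
m_payload = tau_payload / (g*L) = 109.6320 / (9.81*0.46) = 24.2946

24.2946 kg


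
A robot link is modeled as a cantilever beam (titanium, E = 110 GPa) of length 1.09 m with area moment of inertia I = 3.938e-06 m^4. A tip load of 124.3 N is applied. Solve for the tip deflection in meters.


delta = F*L^3/(3*E*I) = 124.3*1.09^3/(3*1.100e+11*3.938e-06)
      = 160.9721047/1299540 = 1.2387e-04

1.2387e-04 m


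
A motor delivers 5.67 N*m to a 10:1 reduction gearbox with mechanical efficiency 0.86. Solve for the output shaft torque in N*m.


tau_out = tau_in * N * eta = 5.67 * 10 * 0.86 = 48.7620

48.7620 N*m


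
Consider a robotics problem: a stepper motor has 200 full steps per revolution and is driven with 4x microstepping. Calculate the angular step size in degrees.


step = 360/(200*4) = 360/800 = 0.4500

0.4500 degrees


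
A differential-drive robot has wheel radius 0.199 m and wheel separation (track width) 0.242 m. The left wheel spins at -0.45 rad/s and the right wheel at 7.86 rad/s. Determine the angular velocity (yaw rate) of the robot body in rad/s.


omega = r*(wR - wL)/L = 0.199*(7.86 - (-0.45))/0.242 = 6.8334

6.8334 rad/s


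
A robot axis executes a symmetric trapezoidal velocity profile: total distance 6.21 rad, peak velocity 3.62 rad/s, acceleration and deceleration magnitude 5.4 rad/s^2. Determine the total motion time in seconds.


t_acc = v/a = 3.62/5.4 = 0.670370 s
d_acc = v^2/(2a) = 1.213370 rad (each ramp)
d_cruise = 6.21 - 2*1.213370 = 3.783260 rad
t_cruise = 3.783260/3.62 = 1.045099 s
t_total = 2*0.670370 + 1.045099 = 2.3858

2.3858 s


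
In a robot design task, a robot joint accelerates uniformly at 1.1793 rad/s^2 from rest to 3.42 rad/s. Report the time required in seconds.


t = delta_omega / alpha = 3.42 / 1.1793 = 2.9000

2.9000 s


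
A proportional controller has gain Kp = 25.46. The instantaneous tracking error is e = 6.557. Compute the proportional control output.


u_P = Kp * e = 25.46 * 6.557 = 166.9412

166.9412


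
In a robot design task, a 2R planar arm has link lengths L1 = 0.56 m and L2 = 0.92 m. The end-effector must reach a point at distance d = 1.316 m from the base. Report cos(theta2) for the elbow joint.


cos(th2) = (d^2 - L1^2 - L2^2)/(2*L1*L2) = (1.316^2 - 0.56^2 - 0.92^2)/(2*0.56*0.92) = 0.5550

0.5550


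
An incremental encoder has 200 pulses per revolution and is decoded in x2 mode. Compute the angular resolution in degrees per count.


resolution = 360 / (PPR * 2) = 360 / 400 = 0.9000

0.9000 degrees


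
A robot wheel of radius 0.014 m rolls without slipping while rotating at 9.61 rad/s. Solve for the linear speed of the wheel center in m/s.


v = omega * r = 9.61 * 0.014 = 0.1345

0.1345 m/s


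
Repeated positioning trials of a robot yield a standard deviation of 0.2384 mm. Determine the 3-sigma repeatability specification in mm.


repeatability = 3*sigma = 3*0.2384 = 0.7152

0.7152 mm


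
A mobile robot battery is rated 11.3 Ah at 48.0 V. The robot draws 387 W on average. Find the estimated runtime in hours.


E = 11.3*48.0 = 542.4000 Wh
t = E/P = 542.4000/387 = 1.4016

1.4016 hours


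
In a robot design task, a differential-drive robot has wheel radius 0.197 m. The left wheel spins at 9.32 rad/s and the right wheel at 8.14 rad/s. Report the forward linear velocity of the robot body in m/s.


v = r*(wR + wL)/2 = 0.197*(8.14 + 9.32)/2 = 1.7198

1.7198 m/s


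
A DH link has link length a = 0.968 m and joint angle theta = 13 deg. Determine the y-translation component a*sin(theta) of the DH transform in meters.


a*sin(theta) = 0.968*sin(13 deg) = 0.2178

0.2178 m


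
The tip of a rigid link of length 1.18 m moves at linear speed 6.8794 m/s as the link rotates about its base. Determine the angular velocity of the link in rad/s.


omega = v / L = 6.8794 / 1.18 = 5.8300

5.8300 rad/s


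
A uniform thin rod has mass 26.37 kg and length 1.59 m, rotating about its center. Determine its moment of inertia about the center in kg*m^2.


I = (1/12)*m*L^2 = (1/12)*26.37*1.59^2 = 5.5555

5.5555 kg*m^2


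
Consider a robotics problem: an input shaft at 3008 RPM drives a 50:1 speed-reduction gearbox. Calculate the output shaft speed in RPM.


omega_out = omega_in / N = 3008 / 50 = 60.1600

60.1600 RPM


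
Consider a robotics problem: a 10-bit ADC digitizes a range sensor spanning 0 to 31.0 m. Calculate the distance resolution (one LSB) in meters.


res = range / 2^n = 31.0/2^10 = 31.0/1024 = 0.0303

0.0303 m


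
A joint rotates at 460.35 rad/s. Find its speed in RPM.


RPM = 460.35 * 60/(2*pi) = 4396.0187

4396.0187 RPM


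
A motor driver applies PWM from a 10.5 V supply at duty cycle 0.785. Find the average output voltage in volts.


V_avg = V_supply * D = 10.5*0.785 = 8.2425

8.2425 V


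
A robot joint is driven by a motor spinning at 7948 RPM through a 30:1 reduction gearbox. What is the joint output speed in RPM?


omega_joint = omega_motor / N = 7948 / 30 = 264.9333

264.9333 RPM


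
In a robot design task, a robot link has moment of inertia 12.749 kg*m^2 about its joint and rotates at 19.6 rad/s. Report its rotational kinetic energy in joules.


KE = (1/2)*I*omega^2 = 0.5*12.749*19.6^2 = 2448.8279

2448.8279 J


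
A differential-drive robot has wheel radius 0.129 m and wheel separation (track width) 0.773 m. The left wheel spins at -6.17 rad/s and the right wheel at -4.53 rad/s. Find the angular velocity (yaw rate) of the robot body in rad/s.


omega = r*(wR - wL)/L = 0.129*(-4.53 - (-6.17))/0.773 = 0.2737

0.2737 rad/s


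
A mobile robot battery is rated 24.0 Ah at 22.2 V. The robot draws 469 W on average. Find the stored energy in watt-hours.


E = capacity * V = 24.0*22.2 = 532.8000

532.8000 Wh


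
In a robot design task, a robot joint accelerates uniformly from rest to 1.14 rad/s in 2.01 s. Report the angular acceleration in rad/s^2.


alpha = delta_omega / t = 1.14 / 2.01 = 0.5672

0.5672 rad/s^2


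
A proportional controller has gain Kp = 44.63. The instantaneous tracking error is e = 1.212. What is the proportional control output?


u_P = Kp * e = 44.63 * 1.212 = 54.0916

54.0916


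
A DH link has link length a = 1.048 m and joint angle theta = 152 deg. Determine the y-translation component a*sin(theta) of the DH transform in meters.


a*sin(theta) = 1.048*sin(152 deg) = 0.4920

0.4920 m


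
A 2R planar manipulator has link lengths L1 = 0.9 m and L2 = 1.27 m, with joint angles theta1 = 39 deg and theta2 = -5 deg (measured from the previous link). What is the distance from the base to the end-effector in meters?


x = L1*cos(th1) + L2*cos(th1+th2) = 1.752309
y = L1*sin(th1) + L2*sin(th1+th2) = 1.276563
d = sqrt(x^2 + y^2) = sqrt(3.070587 + 1.629613) = 2.1680

2.1680 m


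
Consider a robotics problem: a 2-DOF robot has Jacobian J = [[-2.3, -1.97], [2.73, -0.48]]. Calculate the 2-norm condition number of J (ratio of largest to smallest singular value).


JJ^T eigenvalues: trace(JJ^T) = 16.8542, det(JJ^T) = det(J)^2 = 42.01762041
s_max^2 = (16.8542 + sqrt(115.99357600))/2 = 13.81211569
s_min^2 = (16.8542 - sqrt(115.99357600))/2 = 3.04208431
kappa = s_max/s_min = sqrt(13.81211569/3.04208431) = 2.1308

2.1308


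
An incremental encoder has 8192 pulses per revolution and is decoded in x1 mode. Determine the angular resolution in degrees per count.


resolution = 360 / (PPR * 1) = 360 / 8192 = 0.0439

0.0439 degrees


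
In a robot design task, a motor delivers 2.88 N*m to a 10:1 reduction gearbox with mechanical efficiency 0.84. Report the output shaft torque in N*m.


tau_out = tau_in * N * eta = 2.88 * 10 * 0.84 = 24.1920

24.1920 N*m


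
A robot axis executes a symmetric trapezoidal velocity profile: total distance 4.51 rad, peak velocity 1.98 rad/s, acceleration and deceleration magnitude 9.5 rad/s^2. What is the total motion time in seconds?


t_acc = v/a = 1.98/9.5 = 0.208421 s
d_acc = v^2/(2a) = 0.206337 rad (each ramp)
d_cruise = 4.51 - 2*0.206337 = 4.097326 rad
t_cruise = 4.097326/1.98 = 2.069357 s
t_total = 2*0.208421 + 2.069357 = 2.4862

2.4862 s


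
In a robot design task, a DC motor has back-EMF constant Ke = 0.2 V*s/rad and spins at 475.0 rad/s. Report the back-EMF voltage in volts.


V_emf = Ke * omega = 0.2*475.0 = 95.0000

95.0000 V


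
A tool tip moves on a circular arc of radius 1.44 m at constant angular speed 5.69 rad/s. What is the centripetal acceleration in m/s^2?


a_c = omega^2 * r = 5.69^2 * 1.44 = 46.6216

46.6216 m/s^2


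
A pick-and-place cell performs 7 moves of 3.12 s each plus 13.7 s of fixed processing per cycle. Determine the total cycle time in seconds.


T = 7*3.12 + 13.7 = 35.5400

35.5400 s


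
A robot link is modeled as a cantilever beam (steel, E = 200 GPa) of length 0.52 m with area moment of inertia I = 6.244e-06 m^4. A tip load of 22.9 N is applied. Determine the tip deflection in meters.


delta = F*L^3/(3*E*I) = 22.9*0.52^3/(3*2.000e+11*6.244e-06)
      = 3.2199232/3746400 = 8.5947e-07

8.5947e-07 m


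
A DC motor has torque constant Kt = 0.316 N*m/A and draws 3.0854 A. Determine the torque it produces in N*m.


tau = Kt * I = 0.316*3.0854 = 0.9750

0.9750 N*m


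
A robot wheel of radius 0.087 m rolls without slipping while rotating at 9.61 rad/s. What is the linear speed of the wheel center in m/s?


v = omega * r = 9.61 * 0.087 = 0.8361

0.8361 m/s


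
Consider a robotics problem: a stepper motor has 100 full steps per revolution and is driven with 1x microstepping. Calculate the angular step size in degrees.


step = 360/(100*1) = 360/100 = 3.6000

3.6000 degrees


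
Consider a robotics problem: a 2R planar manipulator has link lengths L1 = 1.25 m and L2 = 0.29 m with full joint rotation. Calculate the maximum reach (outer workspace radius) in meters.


r_max = L1 + L2 = 1.25 + 0.29 = 1.5400

1.5400 m


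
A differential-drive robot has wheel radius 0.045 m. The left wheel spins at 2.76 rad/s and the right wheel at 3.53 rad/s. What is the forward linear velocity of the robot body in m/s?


v = r*(wR + wL)/2 = 0.045*(3.53 + 2.76)/2 = 0.1415

0.1415 m/s


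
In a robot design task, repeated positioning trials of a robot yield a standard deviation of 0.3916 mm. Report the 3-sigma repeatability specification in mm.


repeatability = 3*sigma = 3*0.3916 = 1.1748

1.1748 mm


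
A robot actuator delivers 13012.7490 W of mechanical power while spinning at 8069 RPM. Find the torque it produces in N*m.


omega = 8069 * 2*pi/60 = 844.983704 rad/s
tau = P / omega = 13012.7490 / 844.983704 = 15.4000

15.4000 N*m


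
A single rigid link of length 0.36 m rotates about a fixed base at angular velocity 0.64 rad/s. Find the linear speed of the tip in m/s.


v = L*omega = 0.36 * 0.64 = 0.2304

0.2304 m/s


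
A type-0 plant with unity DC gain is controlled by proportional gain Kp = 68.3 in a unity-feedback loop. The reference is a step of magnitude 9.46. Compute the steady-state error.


e_ss = R/(1 + Kp) = 9.46/(1 + 68.3) = 9.46/69.3000 = 0.1365

0.1365


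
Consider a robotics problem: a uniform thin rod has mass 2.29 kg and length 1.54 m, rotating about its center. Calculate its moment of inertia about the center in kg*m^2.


I = (1/12)*m*L^2 = (1/12)*2.29*1.54^2 = 0.4526

0.4526 kg*m^2


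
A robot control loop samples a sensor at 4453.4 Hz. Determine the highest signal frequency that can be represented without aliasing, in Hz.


f_max = f_s/2 = 4453.4/2 = 2226.7000

2226.7000 Hz


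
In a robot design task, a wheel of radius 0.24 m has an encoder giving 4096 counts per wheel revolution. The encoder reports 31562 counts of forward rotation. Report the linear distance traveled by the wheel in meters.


revs = 31562/4096 = 7.705566
d = revs * 2*pi*r = 7.705566 * 2*pi*0.24 = 11.6197

11.6197 m


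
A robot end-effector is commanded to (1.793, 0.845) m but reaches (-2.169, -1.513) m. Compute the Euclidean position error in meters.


dx = -2.169 - (1.793) = -3.9620, dy = -1.513 - (0.845) = -2.3580
err = sqrt(15.697444 + 5.560164) = 4.6106

4.6106 m


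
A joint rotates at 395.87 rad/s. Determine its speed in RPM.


RPM = 395.87 * 60/(2*pi) = 3780.2800

3780.2800 RPM


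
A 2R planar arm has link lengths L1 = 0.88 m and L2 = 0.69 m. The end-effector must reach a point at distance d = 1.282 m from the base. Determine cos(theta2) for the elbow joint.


cos(th2) = (d^2 - L1^2 - L2^2)/(2*L1*L2) = (1.282^2 - 0.88^2 - 0.69^2)/(2*0.88*0.69) = 0.3236

0.3236


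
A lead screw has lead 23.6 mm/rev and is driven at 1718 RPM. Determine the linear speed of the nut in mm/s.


v = lead * (RPM/60) = 23.6*1718/60 = 675.7467

675.7467 mm/s


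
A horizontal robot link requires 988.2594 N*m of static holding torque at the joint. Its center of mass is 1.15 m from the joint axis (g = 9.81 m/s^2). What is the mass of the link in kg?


m = tau / (g*L) = 988.2594 / (9.81 * 1.15) = 87.6000

87.6000 kg


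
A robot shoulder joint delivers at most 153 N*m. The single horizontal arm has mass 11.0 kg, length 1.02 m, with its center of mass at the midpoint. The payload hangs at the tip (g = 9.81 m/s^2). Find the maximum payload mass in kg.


tau_arm = m_arm*g*(L/2) = 11.0*9.81*1.02/2 = 55.0341 N*m
tau_payload = tau_max - tau_arm = 153 - 55.0341 = 97.9659
m_payload = tau_payload / (g*L) = 97.9659 / (9.81*1.02) = 9.7905

9.7905 kg


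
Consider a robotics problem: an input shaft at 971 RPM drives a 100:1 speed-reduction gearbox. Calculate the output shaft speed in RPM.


omega_out = omega_in / N = 971 / 100 = 9.7100

9.7100 RPM


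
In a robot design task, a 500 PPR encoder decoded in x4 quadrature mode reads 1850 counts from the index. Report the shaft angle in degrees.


angle = counts * 360 / (PPR*4) = 1850 * 360 / 2000 = 333.0000

333.0000 degrees


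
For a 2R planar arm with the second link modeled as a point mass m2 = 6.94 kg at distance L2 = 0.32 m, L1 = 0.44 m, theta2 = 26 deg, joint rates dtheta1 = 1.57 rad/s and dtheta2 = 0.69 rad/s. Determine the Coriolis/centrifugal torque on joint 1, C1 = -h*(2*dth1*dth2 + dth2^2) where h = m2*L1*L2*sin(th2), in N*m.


h = m2*L1*L2*sin(th2) = 6.94*0.44*0.32*sin(26 deg) = 0.428355
C1 = -h*(2*1.57*0.69 + 0.69^2) = -0.428355*2.6427 = -1.1320

-1.1320 N*m


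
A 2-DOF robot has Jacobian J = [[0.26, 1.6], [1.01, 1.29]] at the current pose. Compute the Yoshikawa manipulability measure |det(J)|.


det(J) = 0.26*1.29 - (1.6)*(1.01) = -1.2806
|det(J)| = 1.2806

1.2806


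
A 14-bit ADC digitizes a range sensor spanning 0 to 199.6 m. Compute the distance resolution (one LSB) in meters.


res = range / 2^n = 199.6/2^14 = 199.6/16384 = 0.0122

0.0122 m


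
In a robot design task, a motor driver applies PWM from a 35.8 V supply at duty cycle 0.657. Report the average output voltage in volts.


V_avg = V_supply * D = 35.8*0.657 = 23.5206

23.5206 V


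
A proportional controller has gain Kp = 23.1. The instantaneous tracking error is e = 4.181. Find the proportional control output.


u_P = Kp * e = 23.1 * 4.181 = 96.5811

96.5811


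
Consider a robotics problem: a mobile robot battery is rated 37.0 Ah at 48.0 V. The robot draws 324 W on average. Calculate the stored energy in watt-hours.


E = capacity * V = 37.0*48.0 = 1776.0000

1776.0000 Wh


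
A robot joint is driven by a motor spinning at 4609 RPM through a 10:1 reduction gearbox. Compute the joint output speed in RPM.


omega_joint = omega_motor / N = 4609 / 10 = 460.9000

460.9000 RPM


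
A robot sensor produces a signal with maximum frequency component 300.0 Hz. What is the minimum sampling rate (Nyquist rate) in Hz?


f_s,min = 2*f_max = 2*300.0 = 600.0000

600.0000 Hz


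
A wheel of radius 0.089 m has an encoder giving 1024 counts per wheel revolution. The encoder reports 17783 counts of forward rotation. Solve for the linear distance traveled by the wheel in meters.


revs = 17783/1024 = 17.366211
d = revs * 2*pi*r = 17.366211 * 2*pi*0.089 = 9.7112

9.7112 m


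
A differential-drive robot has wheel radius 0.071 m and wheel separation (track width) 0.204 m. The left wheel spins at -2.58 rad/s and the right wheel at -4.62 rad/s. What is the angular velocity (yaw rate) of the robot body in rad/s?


omega = r*(wR - wL)/L = 0.071*(-4.62 - (-2.58))/0.204 = -0.7100

-0.7100 rad/s


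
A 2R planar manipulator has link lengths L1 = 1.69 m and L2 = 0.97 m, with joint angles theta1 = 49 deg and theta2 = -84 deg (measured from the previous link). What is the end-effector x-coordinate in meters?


x = L1*cos(th1) + L2*cos(th1+th2) = 1.69*cos(49 deg) + 0.97*cos(-35 deg) = 1.9033

1.9033 m


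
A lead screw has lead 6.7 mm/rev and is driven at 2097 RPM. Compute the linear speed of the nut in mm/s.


v = lead * (RPM/60) = 6.7*2097/60 = 234.1650

234.1650 mm/s


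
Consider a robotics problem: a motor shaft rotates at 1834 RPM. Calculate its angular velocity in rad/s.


omega = 1834 * 2*pi/60 = 192.0560

192.0560 rad/s


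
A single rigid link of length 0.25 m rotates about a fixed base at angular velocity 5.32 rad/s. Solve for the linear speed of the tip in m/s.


v = L*omega = 0.25 * 5.32 = 1.3300

1.3300 m/s


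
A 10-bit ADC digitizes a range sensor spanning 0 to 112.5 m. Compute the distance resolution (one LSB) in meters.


res = range / 2^n = 112.5/2^10 = 112.5/1024 = 0.1099

0.1099 m


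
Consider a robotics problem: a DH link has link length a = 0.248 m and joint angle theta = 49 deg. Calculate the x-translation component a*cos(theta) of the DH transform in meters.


a*cos(theta) = 0.248*cos(49 deg) = 0.1627

0.1627 m


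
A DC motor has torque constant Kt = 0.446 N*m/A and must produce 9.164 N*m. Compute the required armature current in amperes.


I = tau / Kt = 9.164/0.446 = 20.5471

20.5471 A


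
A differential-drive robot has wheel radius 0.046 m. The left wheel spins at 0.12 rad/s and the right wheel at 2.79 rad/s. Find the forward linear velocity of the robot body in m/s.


v = r*(wR + wL)/2 = 0.046*(2.79 + 0.12)/2 = 0.0669

0.0669 m/s


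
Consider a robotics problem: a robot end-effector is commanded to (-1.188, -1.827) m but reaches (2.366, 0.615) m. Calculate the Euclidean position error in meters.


dx = 2.366 - (-1.188) = 3.5540, dy = 0.615 - (-1.827) = 2.4420
err = sqrt(12.630916 + 5.963364) = 4.3121

4.3121 m


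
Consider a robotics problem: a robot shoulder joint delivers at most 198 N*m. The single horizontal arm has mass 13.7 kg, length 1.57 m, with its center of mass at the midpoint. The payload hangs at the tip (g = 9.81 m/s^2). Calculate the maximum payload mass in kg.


tau_arm = m_arm*g*(L/2) = 13.7*9.81*1.57/2 = 105.5016 N*m
tau_payload = tau_max - tau_arm = 198 - 105.5016 = 92.4984
m_payload = tau_payload / (g*L) = 92.4984 / (9.81*1.57) = 6.0057

6.0057 kg


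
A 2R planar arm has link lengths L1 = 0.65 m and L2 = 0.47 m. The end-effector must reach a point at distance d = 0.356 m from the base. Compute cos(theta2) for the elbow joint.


cos(th2) = (d^2 - L1^2 - L2^2)/(2*L1*L2) = (0.356^2 - 0.65^2 - 0.47^2)/(2*0.65*0.47) = -0.8456

-0.8456


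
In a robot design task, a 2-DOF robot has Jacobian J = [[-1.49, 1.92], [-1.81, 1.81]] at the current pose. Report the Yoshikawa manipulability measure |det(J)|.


det(J) = -1.49*1.81 - (1.92)*(-1.81) = 0.7783
|det(J)| = 0.7783

0.7783


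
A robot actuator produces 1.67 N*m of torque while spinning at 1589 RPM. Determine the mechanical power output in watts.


omega = 1589 * 2*pi/60 = 166.399691 rad/s
P = tau * omega = 1.67 * 166.399691 = 277.8875

277.8875 W


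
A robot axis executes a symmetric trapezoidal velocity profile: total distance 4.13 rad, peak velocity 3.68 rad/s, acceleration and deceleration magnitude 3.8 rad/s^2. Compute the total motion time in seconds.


t_acc = v/a = 3.68/3.8 = 0.968421 s
d_acc = v^2/(2a) = 1.781895 rad (each ramp)
d_cruise = 4.13 - 2*1.781895 = 0.566210 rad
t_cruise = 0.566210/3.68 = 0.153861 s
t_total = 2*0.968421 + 0.153861 = 2.0907

2.0907 s


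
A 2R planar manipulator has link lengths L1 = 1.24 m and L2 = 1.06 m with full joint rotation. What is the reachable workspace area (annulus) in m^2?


r_max = L1 + L2 = 2.3000, r_min = |L1 - L2| = 0.1800
A = pi*(r_max^2 - r_min^2) = pi*(5.2900 - 0.0324) = 16.5172

16.5172 m^2


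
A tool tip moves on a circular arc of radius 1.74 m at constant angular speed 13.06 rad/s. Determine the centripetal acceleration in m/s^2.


a_c = omega^2 * r = 13.06^2 * 1.74 = 296.7807

296.7807 m/s^2


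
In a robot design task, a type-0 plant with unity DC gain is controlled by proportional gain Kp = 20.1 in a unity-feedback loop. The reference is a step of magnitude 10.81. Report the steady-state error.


e_ss = R/(1 + Kp) = 10.81/(1 + 20.1) = 10.81/21.1000 = 0.5123

0.5123


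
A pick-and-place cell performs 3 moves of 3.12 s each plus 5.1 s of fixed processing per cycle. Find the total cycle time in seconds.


T = 3*3.12 + 5.1 = 14.4600

14.4600 s


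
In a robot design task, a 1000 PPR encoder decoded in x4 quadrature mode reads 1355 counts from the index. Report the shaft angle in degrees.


angle = counts * 360 / (PPR*4) = 1355 * 360 / 4000 = 121.9500

121.9500 degrees


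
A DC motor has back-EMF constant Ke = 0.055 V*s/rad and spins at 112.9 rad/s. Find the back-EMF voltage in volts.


V_emf = Ke * omega = 0.055*112.9 = 6.2095

6.2095 V


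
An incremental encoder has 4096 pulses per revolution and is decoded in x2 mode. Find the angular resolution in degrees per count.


resolution = 360 / (PPR * 2) = 360 / 8192 = 0.0439

0.0439 degrees


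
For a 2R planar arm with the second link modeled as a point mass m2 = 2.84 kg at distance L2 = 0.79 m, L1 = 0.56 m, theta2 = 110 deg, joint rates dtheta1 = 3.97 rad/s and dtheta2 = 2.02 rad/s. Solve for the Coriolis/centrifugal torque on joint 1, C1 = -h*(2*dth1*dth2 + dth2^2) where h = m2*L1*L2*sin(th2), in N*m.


h = m2*L1*L2*sin(th2) = 2.84*0.56*0.79*sin(110 deg) = 1.180645
C1 = -h*(2*3.97*2.02 + 2.02^2) = -1.180645*20.1192 = -23.7536

-23.7536 N*m


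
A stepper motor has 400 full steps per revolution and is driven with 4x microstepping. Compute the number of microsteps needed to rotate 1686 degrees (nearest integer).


step_size = 360/(400*4) = 360/1600 = 0.225000 deg
n = 1686/(360/1600) = 1686*1600/360 = 7493.3333 -> 7493

7493 steps


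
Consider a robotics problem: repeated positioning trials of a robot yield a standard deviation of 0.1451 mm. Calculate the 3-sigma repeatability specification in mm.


repeatability = 3*sigma = 3*0.1451 = 0.4353

0.4353 mm


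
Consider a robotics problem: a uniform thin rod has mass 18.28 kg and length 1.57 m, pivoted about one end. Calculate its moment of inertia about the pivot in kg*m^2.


I = (1/3)*m*L^2 = (1/3)*18.28*1.57^2 = 15.0195

15.0195 kg*m^2


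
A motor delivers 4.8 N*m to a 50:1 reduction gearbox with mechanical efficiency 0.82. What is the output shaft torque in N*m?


tau_out = tau_in * N * eta = 4.8 * 50 * 0.82 = 196.8000

196.8000 N*m


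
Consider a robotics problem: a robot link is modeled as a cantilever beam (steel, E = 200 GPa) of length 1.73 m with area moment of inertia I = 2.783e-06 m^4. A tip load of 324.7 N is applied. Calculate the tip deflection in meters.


delta = F*L^3/(3*E*I) = 324.7*1.73^3/(3*2.000e+11*2.783e-06)
      = 1681.2047099/1669800 = 0.0010

0.0010 m


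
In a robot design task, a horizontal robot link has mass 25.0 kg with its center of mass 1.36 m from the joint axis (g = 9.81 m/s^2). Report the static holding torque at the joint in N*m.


tau = m*g*L = 25.0 * 9.81 * 1.36 = 333.5400

333.5400 N*m


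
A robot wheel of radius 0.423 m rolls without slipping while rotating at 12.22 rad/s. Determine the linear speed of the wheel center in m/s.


v = omega * r = 12.22 * 0.423 = 5.1691

5.1691 m/s


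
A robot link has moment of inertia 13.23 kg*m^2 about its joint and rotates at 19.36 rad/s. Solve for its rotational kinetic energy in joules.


KE = (1/2)*I*omega^2 = 0.5*13.23*19.36^2 = 2479.3655

2479.3655 J


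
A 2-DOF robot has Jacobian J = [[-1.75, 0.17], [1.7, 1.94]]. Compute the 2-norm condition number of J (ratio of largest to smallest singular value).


JJ^T eigenvalues: trace(JJ^T) = 9.7450, det(JJ^T) = det(J)^2 = 13.57185600
s_max^2 = (9.7450 + sqrt(40.67760100))/2 = 8.06144971
s_min^2 = (9.7450 - sqrt(40.67760100))/2 = 1.68355029
kappa = s_max/s_min = sqrt(8.06144971/1.68355029) = 2.1882

2.1882


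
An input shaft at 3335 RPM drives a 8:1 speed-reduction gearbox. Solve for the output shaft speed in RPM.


omega_out = omega_in / N = 3335 / 8 = 416.8750

416.8750 RPM


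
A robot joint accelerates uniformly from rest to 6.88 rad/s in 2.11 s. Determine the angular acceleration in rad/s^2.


alpha = delta_omega / t = 6.88 / 2.11 = 3.2607

3.2607 rad/s^2
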